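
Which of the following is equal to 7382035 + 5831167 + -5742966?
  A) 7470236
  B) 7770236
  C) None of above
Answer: A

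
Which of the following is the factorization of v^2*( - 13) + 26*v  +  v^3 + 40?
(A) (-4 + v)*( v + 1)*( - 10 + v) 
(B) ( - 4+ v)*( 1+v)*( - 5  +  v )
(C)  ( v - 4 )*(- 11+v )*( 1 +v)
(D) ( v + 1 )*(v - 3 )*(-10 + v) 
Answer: A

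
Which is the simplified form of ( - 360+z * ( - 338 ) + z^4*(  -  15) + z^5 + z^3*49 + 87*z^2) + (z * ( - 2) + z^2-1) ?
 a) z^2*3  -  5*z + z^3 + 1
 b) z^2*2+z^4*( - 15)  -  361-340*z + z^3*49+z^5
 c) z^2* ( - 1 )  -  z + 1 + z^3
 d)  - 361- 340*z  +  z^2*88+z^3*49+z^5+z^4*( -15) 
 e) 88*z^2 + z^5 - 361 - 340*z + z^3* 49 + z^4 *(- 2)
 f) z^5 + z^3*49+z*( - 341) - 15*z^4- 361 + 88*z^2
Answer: d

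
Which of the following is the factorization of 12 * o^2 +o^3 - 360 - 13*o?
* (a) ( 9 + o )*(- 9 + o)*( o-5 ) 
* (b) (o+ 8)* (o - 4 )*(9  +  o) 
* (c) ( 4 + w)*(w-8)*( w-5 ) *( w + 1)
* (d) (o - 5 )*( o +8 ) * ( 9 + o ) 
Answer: d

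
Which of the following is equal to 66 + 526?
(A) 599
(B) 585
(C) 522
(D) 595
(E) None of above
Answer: E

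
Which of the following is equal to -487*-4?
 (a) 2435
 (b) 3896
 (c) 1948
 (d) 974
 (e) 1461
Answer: c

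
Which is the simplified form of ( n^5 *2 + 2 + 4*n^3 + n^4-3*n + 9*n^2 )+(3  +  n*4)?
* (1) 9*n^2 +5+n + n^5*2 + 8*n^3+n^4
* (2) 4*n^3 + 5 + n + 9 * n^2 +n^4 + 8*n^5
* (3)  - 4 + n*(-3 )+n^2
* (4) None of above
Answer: 4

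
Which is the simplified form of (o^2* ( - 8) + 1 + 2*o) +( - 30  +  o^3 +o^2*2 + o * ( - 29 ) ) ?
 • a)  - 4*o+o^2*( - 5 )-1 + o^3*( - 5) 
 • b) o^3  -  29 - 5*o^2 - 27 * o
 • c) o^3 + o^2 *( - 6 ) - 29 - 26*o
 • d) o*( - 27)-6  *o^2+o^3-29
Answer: d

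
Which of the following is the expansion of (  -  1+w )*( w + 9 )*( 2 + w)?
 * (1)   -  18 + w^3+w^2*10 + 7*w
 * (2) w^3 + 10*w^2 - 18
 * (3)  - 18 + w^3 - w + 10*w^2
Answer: 1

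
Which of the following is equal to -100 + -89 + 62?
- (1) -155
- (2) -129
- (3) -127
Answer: 3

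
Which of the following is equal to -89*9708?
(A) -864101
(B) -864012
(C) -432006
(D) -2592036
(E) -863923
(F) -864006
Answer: B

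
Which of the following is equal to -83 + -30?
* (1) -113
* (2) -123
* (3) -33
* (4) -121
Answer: 1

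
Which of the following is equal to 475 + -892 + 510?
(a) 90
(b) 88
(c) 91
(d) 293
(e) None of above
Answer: e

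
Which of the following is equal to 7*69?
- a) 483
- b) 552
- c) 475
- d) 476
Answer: a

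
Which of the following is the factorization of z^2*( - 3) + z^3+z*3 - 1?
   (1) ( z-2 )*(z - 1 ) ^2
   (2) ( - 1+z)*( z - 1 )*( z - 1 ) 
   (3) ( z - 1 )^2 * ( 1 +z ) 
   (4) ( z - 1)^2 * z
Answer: 2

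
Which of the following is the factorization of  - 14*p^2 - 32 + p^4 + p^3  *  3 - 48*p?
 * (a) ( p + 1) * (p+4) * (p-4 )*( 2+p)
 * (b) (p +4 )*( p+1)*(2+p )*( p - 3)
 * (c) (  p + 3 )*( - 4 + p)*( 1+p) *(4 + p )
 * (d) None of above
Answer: a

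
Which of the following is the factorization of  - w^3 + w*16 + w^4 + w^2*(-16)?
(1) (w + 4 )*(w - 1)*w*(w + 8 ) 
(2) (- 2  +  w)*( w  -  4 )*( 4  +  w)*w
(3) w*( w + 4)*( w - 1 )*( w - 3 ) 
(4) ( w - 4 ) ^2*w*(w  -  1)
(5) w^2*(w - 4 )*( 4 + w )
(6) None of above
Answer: 6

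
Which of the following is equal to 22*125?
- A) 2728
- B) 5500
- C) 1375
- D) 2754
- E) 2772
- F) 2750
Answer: F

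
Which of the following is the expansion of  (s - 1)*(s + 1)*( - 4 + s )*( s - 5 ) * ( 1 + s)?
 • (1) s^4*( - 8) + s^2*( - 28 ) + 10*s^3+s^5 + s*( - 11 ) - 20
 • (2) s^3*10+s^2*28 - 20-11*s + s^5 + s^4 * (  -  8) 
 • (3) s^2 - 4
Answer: 2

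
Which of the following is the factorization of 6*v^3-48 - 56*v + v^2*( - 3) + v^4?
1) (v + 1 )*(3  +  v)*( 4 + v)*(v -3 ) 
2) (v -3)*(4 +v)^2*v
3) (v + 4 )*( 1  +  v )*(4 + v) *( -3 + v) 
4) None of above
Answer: 3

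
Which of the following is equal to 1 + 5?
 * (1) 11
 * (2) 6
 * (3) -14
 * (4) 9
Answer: 2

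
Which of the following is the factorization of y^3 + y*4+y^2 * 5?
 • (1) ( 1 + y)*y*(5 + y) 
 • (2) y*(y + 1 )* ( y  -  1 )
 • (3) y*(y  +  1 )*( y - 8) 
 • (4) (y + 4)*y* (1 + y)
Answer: 4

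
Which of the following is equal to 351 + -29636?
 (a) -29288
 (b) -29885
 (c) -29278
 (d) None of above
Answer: d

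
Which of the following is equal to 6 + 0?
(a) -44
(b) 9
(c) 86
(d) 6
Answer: d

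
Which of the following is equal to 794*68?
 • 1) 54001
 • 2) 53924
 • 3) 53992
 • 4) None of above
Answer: 3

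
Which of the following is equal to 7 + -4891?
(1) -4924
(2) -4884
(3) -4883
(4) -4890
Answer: 2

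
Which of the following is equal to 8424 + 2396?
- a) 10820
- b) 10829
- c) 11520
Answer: a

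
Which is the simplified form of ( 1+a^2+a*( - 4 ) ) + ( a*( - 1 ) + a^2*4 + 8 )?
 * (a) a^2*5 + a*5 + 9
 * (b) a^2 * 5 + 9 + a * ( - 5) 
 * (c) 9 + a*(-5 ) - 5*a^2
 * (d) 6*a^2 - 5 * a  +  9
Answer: b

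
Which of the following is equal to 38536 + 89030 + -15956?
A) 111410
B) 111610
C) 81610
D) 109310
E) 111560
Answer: B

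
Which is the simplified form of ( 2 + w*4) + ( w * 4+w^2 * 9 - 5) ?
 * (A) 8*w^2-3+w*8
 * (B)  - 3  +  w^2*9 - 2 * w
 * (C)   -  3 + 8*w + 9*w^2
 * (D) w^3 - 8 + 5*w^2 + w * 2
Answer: C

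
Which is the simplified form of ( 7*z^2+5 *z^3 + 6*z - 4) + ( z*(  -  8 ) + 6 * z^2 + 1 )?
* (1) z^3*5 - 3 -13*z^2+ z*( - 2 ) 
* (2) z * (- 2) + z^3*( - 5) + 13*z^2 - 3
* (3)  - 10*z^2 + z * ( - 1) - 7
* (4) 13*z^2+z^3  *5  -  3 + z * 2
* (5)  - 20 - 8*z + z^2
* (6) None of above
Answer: 6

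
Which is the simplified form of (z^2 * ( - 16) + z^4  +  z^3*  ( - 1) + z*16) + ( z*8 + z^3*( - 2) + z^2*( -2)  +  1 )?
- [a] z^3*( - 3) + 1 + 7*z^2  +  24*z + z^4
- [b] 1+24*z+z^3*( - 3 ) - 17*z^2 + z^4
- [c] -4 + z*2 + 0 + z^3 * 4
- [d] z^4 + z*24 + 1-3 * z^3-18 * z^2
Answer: d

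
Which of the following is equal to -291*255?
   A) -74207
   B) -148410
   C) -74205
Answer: C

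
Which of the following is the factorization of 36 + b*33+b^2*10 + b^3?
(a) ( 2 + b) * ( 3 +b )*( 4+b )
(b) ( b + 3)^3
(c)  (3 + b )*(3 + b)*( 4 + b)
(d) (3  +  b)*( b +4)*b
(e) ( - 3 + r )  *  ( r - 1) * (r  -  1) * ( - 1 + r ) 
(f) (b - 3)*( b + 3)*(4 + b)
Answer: c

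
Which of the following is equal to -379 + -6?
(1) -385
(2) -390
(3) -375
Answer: 1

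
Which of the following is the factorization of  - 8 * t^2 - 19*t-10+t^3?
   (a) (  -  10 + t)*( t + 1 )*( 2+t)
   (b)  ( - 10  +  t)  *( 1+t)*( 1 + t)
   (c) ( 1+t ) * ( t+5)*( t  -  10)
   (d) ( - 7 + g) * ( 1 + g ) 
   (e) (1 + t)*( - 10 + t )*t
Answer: b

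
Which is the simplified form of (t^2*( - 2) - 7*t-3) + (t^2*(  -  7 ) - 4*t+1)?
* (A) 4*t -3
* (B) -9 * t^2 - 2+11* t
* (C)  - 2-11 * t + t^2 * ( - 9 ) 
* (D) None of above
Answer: C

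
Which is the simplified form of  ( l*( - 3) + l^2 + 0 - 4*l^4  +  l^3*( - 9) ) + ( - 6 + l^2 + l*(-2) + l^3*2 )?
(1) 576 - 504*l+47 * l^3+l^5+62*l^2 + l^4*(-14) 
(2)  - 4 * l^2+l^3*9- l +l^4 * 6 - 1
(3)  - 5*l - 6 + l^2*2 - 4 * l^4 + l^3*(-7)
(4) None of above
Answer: 3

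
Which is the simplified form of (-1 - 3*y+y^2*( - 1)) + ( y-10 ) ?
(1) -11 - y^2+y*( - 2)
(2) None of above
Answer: 1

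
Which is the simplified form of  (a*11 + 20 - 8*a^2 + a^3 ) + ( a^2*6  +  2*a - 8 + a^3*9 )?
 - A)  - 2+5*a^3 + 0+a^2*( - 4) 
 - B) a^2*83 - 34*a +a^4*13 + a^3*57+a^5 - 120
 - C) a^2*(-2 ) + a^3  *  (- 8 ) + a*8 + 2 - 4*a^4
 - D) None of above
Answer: D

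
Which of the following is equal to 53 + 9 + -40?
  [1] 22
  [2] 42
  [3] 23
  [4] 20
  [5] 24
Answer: 1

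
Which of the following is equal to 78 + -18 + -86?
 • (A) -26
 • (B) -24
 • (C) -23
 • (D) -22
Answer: A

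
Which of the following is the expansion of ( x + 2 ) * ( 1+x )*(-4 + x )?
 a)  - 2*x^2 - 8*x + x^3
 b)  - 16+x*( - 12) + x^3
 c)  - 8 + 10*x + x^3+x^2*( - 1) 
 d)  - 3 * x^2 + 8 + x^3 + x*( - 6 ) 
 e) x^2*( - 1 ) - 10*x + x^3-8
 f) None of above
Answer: e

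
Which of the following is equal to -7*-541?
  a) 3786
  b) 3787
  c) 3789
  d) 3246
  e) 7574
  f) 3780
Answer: b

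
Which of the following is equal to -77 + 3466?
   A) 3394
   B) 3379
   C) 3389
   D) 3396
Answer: C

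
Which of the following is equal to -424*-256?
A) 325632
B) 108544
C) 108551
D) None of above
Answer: B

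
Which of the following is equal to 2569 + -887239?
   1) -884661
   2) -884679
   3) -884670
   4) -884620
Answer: 3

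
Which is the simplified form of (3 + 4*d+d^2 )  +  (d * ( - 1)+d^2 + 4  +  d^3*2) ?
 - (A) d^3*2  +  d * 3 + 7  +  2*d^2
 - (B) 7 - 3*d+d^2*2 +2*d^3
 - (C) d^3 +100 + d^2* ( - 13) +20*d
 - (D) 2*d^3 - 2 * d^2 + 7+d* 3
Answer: A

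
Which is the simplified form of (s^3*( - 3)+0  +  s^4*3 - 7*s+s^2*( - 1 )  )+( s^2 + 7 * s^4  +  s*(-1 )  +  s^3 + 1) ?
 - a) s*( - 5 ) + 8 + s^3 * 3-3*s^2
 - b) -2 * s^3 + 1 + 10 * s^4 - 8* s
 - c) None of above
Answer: b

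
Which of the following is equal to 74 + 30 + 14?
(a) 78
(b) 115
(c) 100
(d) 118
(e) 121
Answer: d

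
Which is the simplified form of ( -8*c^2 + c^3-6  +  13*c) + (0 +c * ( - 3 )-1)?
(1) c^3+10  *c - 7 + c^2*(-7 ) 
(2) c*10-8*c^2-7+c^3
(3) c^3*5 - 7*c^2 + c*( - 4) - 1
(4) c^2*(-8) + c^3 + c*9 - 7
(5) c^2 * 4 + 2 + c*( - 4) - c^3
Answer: 2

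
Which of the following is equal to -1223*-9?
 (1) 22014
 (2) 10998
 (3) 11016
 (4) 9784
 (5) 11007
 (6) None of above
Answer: 5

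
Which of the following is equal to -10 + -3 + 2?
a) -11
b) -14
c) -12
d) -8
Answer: a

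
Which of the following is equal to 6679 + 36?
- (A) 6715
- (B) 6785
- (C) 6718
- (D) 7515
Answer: A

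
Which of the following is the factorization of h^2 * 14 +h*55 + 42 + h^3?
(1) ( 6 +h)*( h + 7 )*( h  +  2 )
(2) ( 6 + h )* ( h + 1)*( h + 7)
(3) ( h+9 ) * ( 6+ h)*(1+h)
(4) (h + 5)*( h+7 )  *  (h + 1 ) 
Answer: 2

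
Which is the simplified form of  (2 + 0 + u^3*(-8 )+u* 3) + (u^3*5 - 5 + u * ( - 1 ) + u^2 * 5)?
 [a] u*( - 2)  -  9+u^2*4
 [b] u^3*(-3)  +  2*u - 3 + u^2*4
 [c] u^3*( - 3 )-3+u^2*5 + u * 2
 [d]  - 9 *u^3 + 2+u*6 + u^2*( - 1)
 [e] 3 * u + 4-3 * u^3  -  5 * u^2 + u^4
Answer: c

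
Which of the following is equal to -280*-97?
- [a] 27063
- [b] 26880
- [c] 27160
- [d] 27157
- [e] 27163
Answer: c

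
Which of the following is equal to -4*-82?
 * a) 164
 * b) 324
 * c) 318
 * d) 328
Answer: d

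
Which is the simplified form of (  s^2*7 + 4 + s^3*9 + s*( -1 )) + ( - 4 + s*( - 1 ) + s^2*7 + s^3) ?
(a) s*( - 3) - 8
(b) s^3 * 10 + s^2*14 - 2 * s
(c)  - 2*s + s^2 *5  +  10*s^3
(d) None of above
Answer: b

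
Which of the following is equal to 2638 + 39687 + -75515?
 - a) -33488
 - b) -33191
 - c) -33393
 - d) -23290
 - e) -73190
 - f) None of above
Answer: f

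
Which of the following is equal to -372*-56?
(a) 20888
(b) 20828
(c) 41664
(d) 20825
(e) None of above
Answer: e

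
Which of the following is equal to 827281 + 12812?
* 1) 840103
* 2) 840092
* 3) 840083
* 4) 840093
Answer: 4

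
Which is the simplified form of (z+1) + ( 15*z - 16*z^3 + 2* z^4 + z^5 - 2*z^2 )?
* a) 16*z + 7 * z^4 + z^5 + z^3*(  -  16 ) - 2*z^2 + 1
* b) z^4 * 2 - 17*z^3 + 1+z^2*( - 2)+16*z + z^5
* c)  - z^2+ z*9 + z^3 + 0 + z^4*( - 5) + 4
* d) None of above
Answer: d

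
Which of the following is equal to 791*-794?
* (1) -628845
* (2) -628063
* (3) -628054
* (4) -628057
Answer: 3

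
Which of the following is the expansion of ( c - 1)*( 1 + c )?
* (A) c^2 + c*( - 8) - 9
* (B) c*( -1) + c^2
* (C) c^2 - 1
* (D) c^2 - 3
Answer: C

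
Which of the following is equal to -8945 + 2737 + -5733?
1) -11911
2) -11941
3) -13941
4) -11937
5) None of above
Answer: 2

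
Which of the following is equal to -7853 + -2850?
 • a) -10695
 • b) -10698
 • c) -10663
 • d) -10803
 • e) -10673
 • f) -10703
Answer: f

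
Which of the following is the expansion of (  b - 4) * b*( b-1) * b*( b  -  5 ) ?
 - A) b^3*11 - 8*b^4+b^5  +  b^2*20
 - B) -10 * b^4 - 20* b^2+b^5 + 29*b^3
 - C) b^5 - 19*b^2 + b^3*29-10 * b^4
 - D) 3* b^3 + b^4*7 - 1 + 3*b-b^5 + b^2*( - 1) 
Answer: B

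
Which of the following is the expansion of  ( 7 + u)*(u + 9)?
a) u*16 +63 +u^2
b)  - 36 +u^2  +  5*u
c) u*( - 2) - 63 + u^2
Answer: a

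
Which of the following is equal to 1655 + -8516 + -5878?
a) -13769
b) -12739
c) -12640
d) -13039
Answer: b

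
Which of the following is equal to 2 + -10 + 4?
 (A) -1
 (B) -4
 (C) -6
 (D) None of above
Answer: B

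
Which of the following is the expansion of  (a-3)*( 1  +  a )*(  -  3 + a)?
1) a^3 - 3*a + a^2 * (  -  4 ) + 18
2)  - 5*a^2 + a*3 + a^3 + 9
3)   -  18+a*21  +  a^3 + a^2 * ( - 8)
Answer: 2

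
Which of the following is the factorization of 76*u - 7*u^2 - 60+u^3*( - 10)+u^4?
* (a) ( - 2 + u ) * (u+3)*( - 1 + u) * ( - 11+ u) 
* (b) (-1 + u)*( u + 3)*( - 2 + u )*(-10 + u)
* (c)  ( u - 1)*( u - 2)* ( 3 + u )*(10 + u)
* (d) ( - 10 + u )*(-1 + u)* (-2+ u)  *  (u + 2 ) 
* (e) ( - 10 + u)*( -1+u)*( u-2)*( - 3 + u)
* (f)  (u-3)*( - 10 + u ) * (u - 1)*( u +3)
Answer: b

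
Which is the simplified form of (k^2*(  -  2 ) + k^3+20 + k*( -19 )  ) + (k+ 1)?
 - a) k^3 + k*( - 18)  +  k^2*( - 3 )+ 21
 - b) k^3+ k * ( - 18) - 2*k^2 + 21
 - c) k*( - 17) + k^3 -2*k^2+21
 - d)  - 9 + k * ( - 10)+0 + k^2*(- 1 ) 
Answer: b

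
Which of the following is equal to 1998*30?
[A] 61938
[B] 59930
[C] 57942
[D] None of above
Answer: D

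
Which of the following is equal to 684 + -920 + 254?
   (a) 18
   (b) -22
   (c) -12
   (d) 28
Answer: a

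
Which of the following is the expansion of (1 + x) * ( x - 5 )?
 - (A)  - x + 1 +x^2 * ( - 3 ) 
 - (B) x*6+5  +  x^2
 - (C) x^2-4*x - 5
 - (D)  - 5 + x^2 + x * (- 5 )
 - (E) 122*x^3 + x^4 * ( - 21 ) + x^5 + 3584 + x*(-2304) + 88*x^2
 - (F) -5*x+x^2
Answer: C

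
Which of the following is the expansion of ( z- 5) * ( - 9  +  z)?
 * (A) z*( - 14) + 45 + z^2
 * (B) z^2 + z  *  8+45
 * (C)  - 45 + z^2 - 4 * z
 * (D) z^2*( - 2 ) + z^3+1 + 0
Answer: A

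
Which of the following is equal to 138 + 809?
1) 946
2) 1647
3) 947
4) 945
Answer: 3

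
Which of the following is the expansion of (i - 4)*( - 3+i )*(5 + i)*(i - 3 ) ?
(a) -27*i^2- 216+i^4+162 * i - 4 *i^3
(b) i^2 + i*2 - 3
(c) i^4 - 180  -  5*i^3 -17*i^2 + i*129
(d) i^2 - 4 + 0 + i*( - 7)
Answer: c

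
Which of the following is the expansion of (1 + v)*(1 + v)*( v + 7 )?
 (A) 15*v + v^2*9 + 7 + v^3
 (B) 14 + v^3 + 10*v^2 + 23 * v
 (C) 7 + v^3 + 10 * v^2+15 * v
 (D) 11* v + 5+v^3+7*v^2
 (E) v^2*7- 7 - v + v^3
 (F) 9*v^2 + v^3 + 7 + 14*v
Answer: A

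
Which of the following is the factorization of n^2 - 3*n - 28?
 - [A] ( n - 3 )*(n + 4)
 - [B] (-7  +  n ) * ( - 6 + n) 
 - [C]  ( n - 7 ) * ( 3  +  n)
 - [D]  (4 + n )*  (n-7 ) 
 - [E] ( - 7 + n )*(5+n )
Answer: D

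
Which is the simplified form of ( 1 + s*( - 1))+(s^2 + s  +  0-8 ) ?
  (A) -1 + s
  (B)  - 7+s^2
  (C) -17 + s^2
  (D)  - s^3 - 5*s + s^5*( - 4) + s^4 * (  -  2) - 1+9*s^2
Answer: B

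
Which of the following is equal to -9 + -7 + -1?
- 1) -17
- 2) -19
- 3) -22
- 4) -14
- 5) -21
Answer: 1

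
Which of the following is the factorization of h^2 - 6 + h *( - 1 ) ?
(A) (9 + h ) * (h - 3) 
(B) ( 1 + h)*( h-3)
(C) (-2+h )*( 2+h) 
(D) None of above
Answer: D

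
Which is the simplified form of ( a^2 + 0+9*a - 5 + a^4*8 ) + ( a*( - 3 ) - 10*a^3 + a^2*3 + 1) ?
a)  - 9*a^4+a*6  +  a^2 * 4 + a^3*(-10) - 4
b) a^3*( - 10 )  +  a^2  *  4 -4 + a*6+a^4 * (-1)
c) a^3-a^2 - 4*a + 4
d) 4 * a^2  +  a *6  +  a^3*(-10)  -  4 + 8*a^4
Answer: d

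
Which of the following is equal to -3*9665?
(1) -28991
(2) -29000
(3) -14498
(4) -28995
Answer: 4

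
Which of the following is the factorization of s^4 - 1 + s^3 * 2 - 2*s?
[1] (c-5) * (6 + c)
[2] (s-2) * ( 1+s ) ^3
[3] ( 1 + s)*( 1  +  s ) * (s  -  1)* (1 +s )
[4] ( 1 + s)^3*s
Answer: 3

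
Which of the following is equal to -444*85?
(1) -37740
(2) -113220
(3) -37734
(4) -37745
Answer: 1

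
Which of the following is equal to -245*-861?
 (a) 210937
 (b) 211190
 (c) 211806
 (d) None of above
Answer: d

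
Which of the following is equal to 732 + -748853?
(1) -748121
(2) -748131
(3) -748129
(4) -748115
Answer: 1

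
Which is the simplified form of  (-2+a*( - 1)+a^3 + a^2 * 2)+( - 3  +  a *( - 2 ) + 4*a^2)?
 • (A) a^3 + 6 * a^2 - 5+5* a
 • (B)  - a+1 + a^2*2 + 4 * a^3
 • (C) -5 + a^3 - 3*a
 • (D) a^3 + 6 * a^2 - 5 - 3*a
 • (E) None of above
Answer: D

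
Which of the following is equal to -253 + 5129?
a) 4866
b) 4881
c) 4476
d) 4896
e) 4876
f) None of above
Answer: e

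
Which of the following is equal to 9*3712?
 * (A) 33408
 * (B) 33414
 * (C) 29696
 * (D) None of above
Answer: A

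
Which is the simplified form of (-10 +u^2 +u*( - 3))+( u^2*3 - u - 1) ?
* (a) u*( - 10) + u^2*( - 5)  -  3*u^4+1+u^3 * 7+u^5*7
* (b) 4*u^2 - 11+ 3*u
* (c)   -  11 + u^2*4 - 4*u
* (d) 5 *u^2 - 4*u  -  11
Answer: c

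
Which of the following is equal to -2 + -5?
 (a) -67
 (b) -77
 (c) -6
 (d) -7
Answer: d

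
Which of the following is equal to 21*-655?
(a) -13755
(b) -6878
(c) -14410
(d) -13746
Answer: a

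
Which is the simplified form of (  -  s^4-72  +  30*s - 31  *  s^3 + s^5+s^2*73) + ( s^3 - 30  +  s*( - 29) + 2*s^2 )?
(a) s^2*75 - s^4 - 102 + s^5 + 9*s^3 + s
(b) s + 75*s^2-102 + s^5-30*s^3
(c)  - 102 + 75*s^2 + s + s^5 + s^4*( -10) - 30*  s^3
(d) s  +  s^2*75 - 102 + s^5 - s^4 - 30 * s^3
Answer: d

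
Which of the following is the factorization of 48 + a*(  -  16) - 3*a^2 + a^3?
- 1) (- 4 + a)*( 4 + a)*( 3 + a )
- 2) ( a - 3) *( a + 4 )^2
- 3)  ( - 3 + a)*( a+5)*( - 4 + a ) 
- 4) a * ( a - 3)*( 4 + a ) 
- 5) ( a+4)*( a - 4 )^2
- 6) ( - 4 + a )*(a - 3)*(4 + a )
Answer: 6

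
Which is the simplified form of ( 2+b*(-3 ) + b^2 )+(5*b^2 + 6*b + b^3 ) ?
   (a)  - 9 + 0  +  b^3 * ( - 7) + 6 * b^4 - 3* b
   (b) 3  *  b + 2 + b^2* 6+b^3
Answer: b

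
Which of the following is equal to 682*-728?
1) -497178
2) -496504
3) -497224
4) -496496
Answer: 4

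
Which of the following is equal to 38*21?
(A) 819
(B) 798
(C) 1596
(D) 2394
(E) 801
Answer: B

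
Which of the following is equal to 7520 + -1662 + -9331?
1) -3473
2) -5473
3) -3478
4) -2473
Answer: 1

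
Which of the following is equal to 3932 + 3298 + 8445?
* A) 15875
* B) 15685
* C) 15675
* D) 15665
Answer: C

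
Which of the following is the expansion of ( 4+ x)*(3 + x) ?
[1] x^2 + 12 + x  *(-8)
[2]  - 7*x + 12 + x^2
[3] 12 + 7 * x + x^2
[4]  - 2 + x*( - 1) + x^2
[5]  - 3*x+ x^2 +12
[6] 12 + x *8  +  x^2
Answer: 3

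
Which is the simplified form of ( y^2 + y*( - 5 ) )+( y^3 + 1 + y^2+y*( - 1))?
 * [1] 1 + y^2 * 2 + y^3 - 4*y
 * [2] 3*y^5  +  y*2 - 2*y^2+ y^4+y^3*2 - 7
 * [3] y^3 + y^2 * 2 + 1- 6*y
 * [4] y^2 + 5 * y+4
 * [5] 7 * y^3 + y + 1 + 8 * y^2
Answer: 3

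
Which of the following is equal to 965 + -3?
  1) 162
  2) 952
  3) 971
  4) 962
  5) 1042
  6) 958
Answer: 4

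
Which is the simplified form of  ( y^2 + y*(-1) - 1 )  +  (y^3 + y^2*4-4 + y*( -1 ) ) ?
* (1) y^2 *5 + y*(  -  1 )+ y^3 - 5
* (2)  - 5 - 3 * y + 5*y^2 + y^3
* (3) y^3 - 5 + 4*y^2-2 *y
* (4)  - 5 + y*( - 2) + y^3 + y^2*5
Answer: 4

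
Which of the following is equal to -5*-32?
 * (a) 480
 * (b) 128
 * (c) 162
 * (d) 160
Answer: d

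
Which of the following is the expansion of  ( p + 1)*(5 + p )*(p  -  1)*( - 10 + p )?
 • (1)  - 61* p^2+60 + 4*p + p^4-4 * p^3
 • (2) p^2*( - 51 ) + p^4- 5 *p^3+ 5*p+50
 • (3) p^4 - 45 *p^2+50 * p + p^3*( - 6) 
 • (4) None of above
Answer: 2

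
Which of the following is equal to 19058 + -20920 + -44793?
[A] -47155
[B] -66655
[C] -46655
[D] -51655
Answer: C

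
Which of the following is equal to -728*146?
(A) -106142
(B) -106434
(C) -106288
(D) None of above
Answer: C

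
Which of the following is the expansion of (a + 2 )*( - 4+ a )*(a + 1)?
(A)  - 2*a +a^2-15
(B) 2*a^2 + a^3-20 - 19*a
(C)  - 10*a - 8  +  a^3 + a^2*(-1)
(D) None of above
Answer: C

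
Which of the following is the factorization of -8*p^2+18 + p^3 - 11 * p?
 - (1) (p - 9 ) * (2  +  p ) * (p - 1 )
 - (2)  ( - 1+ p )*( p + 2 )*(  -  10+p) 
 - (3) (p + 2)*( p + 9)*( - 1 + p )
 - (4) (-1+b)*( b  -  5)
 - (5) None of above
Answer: 1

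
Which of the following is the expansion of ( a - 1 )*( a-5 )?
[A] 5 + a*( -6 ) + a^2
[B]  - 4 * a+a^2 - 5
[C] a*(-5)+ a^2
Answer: A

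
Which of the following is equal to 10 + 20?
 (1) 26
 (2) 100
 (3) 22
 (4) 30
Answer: 4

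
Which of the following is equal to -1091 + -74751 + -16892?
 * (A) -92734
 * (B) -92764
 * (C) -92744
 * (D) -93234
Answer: A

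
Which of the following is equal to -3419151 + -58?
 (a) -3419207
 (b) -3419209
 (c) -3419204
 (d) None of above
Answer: b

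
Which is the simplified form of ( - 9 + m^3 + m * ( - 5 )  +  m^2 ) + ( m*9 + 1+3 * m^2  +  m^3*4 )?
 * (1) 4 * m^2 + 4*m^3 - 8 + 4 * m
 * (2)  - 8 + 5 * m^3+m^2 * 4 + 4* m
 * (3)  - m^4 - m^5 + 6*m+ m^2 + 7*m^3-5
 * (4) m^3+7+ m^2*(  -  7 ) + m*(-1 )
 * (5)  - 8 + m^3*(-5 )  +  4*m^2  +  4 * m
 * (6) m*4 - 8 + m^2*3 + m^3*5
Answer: 2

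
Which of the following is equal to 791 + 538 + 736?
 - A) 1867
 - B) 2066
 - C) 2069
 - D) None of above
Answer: D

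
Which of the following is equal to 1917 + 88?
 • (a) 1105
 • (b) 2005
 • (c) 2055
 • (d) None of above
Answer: b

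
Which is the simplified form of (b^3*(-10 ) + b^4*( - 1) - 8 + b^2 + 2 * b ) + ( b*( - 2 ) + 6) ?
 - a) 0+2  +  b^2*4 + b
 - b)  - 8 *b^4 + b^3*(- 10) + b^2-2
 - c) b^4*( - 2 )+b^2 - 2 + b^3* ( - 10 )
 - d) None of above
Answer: d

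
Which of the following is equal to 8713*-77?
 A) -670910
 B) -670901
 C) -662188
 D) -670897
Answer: B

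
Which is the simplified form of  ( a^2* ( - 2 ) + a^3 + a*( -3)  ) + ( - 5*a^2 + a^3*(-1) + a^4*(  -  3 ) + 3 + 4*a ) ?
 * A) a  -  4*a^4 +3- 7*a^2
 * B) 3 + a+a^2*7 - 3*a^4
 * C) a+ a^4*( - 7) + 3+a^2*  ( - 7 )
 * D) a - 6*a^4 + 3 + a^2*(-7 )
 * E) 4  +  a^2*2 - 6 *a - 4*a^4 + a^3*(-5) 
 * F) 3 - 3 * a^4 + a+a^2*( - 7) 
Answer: F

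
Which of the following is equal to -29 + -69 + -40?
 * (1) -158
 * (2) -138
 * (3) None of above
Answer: 2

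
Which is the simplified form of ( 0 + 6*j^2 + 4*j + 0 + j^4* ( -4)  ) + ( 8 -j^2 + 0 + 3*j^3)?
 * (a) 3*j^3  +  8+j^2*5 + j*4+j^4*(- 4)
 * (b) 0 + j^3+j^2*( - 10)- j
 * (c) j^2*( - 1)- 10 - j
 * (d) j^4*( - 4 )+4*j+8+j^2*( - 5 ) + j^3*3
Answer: a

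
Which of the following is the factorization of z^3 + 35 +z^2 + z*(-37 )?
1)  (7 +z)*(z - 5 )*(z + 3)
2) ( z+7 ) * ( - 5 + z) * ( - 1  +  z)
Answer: 2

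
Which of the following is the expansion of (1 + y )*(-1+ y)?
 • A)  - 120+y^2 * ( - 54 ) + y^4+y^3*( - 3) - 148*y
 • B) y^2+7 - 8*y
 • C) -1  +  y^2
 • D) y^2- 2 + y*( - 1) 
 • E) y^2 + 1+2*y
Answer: C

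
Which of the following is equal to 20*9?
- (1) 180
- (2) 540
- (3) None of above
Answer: 1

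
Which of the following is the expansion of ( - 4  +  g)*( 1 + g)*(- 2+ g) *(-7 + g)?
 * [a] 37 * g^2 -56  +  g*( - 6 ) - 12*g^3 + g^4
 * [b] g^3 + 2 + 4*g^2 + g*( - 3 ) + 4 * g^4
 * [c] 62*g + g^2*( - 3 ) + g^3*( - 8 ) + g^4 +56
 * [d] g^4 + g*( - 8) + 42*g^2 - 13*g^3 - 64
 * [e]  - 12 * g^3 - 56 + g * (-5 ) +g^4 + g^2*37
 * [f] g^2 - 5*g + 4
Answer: a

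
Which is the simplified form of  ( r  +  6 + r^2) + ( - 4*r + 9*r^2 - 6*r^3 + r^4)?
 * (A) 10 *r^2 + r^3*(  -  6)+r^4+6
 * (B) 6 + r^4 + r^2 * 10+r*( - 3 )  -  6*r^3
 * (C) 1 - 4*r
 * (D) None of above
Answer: B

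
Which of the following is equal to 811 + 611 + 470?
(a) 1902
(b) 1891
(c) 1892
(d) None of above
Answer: c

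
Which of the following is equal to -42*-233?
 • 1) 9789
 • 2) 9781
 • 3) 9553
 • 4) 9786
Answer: 4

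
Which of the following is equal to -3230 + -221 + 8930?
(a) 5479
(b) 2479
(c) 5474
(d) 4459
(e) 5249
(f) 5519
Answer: a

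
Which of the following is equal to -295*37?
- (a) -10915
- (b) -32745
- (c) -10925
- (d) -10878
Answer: a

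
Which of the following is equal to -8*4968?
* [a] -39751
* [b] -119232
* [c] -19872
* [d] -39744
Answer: d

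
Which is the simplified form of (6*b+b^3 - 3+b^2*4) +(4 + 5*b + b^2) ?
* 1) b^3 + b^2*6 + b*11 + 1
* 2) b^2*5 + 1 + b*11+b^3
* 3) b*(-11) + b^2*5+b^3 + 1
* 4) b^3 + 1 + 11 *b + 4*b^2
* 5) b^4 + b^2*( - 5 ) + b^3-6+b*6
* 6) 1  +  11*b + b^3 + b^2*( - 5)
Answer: 2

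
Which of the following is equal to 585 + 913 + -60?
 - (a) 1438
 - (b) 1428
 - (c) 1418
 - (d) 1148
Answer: a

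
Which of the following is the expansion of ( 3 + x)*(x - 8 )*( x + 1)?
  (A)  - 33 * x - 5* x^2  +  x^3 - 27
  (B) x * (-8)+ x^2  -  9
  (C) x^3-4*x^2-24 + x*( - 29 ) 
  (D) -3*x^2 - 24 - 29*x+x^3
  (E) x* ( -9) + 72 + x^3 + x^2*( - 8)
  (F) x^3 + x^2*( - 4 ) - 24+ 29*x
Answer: C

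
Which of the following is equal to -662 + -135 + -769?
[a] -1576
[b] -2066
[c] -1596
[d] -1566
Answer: d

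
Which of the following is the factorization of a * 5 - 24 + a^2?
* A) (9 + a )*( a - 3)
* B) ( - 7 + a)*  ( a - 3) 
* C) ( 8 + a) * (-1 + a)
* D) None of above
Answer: D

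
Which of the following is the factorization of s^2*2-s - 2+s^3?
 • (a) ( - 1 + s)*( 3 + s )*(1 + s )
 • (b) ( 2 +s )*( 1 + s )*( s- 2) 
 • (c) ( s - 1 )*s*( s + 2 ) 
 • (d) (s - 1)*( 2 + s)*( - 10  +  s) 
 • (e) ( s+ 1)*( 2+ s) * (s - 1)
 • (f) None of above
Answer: e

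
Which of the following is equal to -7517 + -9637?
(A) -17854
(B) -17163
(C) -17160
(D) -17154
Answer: D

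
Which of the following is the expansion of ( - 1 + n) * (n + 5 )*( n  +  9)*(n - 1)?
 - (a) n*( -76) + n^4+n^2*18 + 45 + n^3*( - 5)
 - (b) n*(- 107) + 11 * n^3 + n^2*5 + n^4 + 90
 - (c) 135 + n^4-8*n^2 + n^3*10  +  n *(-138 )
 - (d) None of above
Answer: d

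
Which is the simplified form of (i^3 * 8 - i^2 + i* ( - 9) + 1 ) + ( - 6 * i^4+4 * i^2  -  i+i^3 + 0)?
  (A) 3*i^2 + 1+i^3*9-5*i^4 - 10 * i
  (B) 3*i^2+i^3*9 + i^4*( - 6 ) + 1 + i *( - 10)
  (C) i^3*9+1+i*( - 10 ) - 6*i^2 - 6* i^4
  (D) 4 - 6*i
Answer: B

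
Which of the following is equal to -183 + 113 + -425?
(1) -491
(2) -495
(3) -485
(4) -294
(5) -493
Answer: 2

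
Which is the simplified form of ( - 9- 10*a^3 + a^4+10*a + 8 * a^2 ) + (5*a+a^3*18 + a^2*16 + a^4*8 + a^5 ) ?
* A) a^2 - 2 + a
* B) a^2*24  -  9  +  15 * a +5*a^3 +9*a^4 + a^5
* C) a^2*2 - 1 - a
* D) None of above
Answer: D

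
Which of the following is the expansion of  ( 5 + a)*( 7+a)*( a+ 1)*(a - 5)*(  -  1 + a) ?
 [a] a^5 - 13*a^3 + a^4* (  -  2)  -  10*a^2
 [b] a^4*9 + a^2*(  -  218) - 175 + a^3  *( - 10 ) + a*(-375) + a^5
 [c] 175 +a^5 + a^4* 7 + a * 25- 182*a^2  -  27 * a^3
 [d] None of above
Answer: d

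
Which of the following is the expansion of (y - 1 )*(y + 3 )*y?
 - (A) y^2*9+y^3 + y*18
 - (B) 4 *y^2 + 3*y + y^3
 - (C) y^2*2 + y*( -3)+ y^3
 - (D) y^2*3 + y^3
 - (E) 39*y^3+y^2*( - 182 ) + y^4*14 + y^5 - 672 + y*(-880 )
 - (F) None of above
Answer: C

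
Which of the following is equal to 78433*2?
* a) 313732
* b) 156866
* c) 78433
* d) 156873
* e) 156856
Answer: b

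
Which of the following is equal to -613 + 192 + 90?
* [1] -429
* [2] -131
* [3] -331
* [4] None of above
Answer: 3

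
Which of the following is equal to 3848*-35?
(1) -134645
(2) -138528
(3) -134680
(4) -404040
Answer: 3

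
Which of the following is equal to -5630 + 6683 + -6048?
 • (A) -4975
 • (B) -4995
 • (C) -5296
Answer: B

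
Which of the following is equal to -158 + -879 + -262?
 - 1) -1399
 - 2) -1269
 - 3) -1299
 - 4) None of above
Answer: 3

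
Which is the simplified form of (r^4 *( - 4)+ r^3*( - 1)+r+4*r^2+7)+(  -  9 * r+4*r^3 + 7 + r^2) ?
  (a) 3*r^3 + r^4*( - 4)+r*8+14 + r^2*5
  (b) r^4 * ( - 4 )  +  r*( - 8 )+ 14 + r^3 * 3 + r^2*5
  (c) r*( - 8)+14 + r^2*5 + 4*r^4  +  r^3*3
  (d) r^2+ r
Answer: b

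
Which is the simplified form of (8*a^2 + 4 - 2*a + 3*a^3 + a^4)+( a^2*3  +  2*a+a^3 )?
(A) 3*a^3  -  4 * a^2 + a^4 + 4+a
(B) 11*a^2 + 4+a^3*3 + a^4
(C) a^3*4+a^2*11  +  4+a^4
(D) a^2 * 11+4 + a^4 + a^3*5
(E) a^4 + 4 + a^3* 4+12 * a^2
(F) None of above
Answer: C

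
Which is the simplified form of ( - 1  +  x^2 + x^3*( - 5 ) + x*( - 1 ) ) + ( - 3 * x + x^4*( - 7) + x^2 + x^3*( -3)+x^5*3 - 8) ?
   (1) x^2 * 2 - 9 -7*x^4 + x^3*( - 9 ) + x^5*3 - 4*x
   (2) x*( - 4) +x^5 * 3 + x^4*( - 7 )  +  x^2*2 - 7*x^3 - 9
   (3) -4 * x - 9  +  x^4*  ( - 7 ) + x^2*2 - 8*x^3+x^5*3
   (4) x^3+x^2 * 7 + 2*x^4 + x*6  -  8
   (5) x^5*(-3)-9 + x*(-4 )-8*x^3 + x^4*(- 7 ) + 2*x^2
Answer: 3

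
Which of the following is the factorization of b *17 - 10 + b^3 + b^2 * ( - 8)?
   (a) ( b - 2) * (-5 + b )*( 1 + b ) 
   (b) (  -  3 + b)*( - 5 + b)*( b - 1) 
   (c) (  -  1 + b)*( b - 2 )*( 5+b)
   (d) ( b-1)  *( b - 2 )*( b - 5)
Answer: d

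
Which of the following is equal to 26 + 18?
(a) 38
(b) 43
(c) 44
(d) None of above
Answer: c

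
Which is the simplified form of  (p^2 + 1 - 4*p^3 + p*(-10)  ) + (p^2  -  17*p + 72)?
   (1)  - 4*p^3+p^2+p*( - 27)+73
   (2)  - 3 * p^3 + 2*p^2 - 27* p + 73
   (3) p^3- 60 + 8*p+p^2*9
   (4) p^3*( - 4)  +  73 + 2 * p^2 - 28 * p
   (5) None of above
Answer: 5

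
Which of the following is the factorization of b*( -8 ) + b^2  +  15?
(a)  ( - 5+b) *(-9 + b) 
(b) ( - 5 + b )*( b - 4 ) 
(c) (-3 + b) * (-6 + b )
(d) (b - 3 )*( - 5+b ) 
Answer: d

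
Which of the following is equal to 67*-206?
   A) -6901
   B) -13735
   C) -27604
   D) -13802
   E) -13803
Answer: D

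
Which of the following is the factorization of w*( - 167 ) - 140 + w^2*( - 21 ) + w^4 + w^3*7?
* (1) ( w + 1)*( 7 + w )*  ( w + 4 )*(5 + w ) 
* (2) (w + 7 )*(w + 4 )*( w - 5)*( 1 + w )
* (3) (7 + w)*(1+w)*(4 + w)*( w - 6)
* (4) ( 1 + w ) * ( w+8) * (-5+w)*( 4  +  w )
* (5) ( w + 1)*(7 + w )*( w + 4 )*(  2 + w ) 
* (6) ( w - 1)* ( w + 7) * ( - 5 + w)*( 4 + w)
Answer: 2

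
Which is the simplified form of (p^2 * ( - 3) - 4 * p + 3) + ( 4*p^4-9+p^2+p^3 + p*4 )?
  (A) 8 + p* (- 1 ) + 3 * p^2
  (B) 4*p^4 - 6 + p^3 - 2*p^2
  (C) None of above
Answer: B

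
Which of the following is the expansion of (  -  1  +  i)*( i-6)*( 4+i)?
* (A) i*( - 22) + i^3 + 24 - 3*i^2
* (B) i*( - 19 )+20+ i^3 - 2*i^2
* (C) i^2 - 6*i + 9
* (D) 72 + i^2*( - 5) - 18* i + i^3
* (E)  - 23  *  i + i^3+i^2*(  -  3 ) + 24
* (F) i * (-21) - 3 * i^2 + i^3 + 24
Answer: A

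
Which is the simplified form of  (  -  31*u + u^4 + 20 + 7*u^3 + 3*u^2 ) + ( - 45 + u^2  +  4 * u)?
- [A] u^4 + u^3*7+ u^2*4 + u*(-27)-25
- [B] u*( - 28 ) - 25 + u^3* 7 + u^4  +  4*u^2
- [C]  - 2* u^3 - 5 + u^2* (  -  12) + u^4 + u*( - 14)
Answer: A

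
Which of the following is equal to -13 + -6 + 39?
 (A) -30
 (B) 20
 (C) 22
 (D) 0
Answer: B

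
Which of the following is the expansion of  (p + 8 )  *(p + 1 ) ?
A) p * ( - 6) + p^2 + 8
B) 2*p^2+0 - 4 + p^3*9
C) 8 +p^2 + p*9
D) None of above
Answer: C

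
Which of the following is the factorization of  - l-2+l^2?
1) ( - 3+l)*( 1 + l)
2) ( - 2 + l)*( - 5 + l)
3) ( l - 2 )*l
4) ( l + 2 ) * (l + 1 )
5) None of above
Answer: 5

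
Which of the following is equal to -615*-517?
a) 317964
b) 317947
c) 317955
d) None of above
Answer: c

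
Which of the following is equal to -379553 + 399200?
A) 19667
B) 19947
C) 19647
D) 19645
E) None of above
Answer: C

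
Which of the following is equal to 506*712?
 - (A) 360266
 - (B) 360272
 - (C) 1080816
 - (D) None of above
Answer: B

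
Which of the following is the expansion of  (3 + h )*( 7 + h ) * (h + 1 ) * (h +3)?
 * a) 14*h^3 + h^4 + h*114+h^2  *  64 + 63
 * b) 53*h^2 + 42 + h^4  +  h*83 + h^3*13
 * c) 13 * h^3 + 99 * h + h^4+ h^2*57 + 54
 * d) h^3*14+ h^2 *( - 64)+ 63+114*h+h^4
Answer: a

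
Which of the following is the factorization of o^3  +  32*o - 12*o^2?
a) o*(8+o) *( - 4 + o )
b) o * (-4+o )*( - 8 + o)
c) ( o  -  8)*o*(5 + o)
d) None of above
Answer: b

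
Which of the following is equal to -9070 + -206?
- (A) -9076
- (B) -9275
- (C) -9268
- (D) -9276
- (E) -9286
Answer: D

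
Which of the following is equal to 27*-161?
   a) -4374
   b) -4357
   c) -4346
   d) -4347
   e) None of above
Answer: d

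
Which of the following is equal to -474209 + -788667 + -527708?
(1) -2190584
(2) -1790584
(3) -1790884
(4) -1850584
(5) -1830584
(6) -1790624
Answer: 2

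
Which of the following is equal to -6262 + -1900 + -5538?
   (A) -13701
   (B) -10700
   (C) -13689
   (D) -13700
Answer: D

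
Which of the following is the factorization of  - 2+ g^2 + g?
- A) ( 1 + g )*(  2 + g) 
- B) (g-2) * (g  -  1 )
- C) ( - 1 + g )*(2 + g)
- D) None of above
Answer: C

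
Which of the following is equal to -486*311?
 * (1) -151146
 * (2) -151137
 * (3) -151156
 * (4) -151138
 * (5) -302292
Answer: 1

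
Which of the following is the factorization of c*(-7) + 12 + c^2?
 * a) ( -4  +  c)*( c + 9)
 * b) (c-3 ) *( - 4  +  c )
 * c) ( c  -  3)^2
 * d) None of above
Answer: b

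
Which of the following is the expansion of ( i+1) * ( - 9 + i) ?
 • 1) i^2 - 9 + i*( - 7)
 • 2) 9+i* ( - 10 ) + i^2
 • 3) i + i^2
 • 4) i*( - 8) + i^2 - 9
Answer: 4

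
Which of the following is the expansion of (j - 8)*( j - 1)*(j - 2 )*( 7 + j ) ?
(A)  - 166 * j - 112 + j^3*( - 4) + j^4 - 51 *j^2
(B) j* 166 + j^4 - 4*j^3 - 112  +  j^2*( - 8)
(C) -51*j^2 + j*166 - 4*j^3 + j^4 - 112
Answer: C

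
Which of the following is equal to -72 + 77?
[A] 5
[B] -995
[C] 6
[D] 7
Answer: A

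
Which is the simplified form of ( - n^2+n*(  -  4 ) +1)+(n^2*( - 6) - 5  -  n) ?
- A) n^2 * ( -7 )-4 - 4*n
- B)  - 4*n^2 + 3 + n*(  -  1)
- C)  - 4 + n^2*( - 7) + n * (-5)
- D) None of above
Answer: C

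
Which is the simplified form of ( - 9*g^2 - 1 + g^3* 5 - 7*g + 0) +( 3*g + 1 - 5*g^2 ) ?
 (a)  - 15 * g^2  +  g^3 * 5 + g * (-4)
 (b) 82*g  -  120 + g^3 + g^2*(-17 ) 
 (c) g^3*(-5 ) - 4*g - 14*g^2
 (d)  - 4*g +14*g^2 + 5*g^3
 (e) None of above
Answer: e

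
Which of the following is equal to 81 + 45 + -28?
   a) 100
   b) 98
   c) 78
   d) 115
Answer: b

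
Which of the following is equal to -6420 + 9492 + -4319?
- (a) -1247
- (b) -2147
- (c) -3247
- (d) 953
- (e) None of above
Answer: a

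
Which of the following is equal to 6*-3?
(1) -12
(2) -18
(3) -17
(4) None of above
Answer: 2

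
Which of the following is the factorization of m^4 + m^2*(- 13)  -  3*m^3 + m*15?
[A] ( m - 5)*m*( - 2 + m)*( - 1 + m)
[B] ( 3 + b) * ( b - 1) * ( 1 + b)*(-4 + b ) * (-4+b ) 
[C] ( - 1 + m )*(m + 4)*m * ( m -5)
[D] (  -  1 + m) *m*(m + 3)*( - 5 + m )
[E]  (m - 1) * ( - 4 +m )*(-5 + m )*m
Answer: D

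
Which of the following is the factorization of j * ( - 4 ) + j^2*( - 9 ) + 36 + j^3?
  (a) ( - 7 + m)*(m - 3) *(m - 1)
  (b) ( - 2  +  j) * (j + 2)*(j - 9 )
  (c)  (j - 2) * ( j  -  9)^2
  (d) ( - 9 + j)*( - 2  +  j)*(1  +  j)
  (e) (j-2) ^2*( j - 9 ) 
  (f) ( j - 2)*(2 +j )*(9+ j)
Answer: b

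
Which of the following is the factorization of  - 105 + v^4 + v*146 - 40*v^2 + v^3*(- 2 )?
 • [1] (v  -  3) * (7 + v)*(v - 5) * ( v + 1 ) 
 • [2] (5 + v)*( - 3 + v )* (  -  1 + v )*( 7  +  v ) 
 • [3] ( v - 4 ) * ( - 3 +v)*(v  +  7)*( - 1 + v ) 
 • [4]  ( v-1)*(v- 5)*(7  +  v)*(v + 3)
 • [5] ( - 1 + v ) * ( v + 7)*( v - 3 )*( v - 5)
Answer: 5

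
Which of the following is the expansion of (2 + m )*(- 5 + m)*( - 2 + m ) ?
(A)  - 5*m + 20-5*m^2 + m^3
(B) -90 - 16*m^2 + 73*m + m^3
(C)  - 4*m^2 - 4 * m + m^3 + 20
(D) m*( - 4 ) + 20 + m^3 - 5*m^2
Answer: D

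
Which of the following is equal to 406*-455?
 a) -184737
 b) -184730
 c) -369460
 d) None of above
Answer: b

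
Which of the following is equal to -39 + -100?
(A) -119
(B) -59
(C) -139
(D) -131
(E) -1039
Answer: C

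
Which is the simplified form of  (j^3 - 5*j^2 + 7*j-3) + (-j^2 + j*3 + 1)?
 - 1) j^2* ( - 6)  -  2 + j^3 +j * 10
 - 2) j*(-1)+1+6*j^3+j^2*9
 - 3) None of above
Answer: 1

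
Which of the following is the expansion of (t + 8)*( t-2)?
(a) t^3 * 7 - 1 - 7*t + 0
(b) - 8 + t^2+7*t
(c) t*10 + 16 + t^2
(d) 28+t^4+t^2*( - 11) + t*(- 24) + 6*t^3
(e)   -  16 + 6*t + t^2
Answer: e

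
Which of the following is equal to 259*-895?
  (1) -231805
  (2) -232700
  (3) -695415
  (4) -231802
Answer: 1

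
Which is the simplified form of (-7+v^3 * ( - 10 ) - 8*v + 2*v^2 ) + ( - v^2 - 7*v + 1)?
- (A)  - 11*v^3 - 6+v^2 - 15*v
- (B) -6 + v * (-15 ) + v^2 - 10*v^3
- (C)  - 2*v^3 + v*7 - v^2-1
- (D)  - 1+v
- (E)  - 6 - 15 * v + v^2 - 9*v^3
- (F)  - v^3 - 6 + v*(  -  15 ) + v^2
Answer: B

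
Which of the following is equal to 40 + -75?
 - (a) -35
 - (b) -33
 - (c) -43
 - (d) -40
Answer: a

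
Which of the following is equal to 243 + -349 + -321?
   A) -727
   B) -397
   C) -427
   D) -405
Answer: C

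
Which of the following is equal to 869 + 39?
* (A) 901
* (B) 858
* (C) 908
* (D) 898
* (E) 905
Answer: C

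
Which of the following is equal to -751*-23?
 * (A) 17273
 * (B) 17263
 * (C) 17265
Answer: A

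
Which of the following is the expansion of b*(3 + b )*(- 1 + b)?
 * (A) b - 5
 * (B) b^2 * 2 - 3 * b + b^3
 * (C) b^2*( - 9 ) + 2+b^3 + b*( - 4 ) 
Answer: B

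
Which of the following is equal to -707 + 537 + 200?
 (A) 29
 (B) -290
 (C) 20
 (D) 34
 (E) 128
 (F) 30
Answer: F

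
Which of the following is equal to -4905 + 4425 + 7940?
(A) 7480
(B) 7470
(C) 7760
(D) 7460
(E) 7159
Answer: D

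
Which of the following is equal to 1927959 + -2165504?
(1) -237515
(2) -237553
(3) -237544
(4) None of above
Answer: 4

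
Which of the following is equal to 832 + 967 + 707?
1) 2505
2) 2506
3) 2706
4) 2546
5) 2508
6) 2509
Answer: 2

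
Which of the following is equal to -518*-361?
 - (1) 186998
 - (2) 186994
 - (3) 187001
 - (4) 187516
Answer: 1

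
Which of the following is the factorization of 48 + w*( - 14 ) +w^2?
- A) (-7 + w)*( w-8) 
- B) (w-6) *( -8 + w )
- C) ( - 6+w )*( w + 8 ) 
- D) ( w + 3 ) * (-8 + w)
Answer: B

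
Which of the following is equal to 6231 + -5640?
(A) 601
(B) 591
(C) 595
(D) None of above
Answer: B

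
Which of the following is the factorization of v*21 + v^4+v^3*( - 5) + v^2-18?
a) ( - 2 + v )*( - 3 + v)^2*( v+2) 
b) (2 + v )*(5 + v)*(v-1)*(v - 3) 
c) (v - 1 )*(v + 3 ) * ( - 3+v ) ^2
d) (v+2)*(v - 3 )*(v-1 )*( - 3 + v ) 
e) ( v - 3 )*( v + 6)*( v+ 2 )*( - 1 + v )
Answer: d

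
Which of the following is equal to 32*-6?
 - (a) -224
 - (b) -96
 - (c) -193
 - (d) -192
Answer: d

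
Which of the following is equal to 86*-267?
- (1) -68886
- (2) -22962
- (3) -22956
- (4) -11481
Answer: 2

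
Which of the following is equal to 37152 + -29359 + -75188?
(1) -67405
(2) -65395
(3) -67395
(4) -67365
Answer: 3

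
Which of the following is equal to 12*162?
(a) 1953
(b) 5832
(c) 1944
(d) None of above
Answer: c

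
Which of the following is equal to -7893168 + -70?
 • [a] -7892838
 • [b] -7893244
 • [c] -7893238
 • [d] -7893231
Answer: c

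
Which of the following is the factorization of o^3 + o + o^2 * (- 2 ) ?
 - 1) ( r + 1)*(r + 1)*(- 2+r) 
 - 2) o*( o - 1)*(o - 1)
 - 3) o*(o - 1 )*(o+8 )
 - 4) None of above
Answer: 2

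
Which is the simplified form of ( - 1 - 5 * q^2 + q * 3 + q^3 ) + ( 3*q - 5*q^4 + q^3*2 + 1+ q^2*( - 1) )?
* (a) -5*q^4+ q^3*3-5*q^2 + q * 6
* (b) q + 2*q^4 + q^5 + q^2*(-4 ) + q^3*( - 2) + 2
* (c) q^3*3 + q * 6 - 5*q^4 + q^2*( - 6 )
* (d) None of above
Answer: c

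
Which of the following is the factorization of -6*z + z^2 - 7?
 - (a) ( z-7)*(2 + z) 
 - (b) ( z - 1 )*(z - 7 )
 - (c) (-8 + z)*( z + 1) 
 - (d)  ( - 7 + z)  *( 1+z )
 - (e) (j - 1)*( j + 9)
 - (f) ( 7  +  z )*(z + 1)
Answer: d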